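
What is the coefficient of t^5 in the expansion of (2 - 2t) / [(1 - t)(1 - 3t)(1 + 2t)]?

Partial fractions give a closed form: a_n = (6/5)·3^n + (4/5)·(-2)^n.
At n = 5: a_5 = 266.

266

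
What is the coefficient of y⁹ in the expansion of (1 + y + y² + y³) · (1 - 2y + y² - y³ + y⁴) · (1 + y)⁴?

(1 + y + y² + y³) has coefficients 1,1,1,1 for degrees 0…3.
(1 - 2y + y² - y³ + y⁴) has coefficients 1,-2,1,-1,1,0,0,0,0,0 for degrees 0…9.
Finally multiplying by (1 + y)⁴, the product of all factors after the first has coefficients 1,2,-1,-5,-4,0,3,3,1,0 for degrees 0…9.
[y⁹] = 1·0 + 1·1 + 1·3 + 1·3 = 7.

7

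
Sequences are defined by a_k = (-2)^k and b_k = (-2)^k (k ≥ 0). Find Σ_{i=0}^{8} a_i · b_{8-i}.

2304

Write out a_i and b_{8-i} for i = 0,…,8 and sum the products.
Σ = 1·256 − 2·(-128) + 4·64 − 8·(-32) + 16·16 − 32·(-8) + 64·4 − 128·(-2) + 256·1 = 2304.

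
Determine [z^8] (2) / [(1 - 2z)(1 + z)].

342

Partial fractions give a closed form: a_n = (4/3)·2^n + (2/3)·(-1)^n.
At n = 8: a_8 = 342.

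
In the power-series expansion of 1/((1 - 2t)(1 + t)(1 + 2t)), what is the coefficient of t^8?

341

Partial fractions give a closed form: a_n = (1/3)·2^n + (-1/3)·(-1)^n + (1)·(-2)^n.
At n = 8: a_8 = 341.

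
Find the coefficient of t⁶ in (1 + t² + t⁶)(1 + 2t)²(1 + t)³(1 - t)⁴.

3

(1 + t² + t⁶) has coefficients 1,0,1,0,0,0,1 for degrees 0…6.
(1 + 2t)² has coefficients 1,4,4,0,0,0,0 for degrees 0…6.
Multiplying by (1 + t)³ gives running coefficients 1,7,19,25,16,4,0 for degrees 0…6.
Finally multiplying by (1 - t)⁴, the product of all factors after the first has coefficients 1,3,-3,-13,3,21,-1 for degrees 0…6.
[t⁶] = 1·(-1) + 1·3 + 1·1 = 3.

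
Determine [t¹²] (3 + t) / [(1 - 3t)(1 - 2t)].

5285738

Partial fractions give a closed form: a_n = (10)·3^n + (-7)·2^n.
At n = 12: a_12 = 5285738.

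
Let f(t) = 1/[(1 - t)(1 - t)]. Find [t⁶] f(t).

7

The denominator gives the recurrence a_n = 2a_(n−1) − a_(n−2) for n ≥ 2; the numerator fixes a_0 = 1, a_1 = 2.
Iterating: 1, 2, 3, 4, 5, 6, 7, so a_6 = 7.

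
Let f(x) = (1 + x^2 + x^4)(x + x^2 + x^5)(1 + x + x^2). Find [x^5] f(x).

4

(1 + x^2 + x^4) has coefficients 1,0,1,0,1 for degrees 0…4.
(x + x^2 + x^5) has coefficients 0,1,1,0,0,1 for degrees 0…5.
Finally multiplying by (1 + x + x^2), the product of all factors after the first has coefficients 0,1,2,2,1,1 for degrees 0…5.
[x^5] = 1·1 + 1·2 + 1·1 = 4.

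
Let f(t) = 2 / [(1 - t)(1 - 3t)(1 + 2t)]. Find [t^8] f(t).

Partial fractions give a closed form: a_n = (-1/3)·1^n + (9/5)·3^n + (8/15)·(-2)^n.
At n = 8: a_8 = 11946.

11946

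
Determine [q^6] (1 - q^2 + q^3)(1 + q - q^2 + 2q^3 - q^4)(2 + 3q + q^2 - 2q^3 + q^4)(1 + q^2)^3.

(1 - q^2 + q^3) has coefficients 1,0,-1,1 for degrees 0…3.
(1 + q - q^2 + 2q^3 - q^4) has coefficients 1,1,-1,2,-1,0,0 for degrees 0…6.
Multiplying by (2 + 3q + q^2 - 2q^3 + q^4) gives running coefficients 2,5,2,0,2,2,-6 for degrees 0…6.
Finally multiplying by (1 + q^2)^3, the product of all factors after the first has coefficients 2,5,8,15,14,17,8 for degrees 0…6.
[q^6] = 1·8 − 1·14 + 1·15 = 9.

9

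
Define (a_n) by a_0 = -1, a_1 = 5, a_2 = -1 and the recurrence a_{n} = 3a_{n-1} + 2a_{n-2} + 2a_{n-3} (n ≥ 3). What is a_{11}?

The ordinary generating function has denominator 1 - 3t - 2t^2 - 2t^3.
Iterating the recurrence: a_0,…,a_{11} = -1, 5, -1, 5, 23, 77, 287, 1061, 3911, 14429, 53231, 196373.

196373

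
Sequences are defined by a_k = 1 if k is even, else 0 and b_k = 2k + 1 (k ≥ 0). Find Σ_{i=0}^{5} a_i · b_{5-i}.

21

Write out a_i and b_{5-i} for i = 0,…,5 and sum the products.
Σ = 1·11 + 0·9 + 1·7 + 0·5 + 1·3 + 0·1 = 21.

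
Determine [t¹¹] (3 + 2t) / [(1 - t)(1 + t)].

2

The denominator gives the recurrence a_n = a_(n−2) for n ≥ 2; the numerator fixes a_0 = 3, a_1 = 2.
Iterating: 3, 2, 3, 2, 3, 2, 3, 2, 3, 2, 3, 2, so a_11 = 2.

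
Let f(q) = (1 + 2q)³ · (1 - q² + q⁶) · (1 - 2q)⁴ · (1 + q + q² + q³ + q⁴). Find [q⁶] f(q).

(1 + 2q)³ has coefficients 1,6,12,8 for degrees 0…3.
(1 - q² + q⁶) has coefficients 1,0,-1,0,0,0,1 for degrees 0…6.
Multiplying by (1 - 2q)⁴ gives running coefficients 1,-8,23,-24,-8,32,-15 for degrees 0…6.
Finally multiplying by (1 + q + q² + q³ + q⁴), the product of all factors after the first has coefficients 1,-7,16,-8,-16,15,8 for degrees 0…6.
[q⁶] = 1·8 + 6·15 + 12·(-16) + 8·(-8) = -158.

-158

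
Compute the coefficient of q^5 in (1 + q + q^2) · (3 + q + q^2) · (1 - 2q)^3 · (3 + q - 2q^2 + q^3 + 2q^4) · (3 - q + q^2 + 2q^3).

-63

(1 + q + q^2) has coefficients 1,1,1 for degrees 0…2.
(3 + q + q^2) has coefficients 3,1,1,0,0,0 for degrees 0…5.
Multiplying by (1 - 2q)^3 gives running coefficients 3,-17,31,-18,4,-8 for degrees 0…5.
Multiplying by (3 + q - 2q^2 + q^3 + 2q^4) gives running coefficients 9,-48,70,14,-79,13 for degrees 0…5.
Finally multiplying by (3 - q + q^2 + 2q^3), the product of all factors after the first has coefficients 27,-153,267,-58,-277,272 for degrees 0…5.
[q^5] = 1·272 + 1·(-277) + 1·(-58) = -63.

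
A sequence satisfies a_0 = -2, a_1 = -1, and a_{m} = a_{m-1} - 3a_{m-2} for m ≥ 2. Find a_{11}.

-67

The ordinary generating function has denominator 1 - q + 3q^2.
Iterating the recurrence: a_0,…,a_{11} = -2, -1, 5, 8, -7, -31, -10, 83, 113, -136, -475, -67.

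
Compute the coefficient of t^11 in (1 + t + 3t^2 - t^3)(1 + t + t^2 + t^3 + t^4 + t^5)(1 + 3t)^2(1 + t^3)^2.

(1 + t + 3t^2 - t^3) has coefficients 1,1,3,-1 for degrees 0…3.
(1 + t + t^2 + t^3 + t^4 + t^5) has coefficients 1,1,1,1,1,1,0,0,0,0,0,0 for degrees 0…11.
Multiplying by (1 + 3t)^2 gives running coefficients 1,7,16,16,16,16,15,9,0,0,0,0 for degrees 0…11.
Finally multiplying by (1 + t^3)^2, the product of all factors after the first has coefficients 1,7,16,18,30,48,48,48,48,46,34,16 for degrees 0…11.
[t^11] = 1·16 + 1·34 + 3·46 − 1·48 = 140.

140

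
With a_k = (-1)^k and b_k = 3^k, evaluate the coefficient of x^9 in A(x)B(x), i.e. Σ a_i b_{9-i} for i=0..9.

14762

Write out a_i and b_{9-i} for i = 0,…,9 and sum the products.
Σ = 1·19683 − 1·6561 + 1·2187 − 1·729 + 1·243 − 1·81 + 1·27 − 1·9 + 1·3 − 1·1 = 14762.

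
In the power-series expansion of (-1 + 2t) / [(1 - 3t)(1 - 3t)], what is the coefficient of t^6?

-2187

The denominator gives the recurrence a_n = 6a_(n−1) − 9a_(n−2) for n ≥ 2; the numerator fixes a_0 = -1, a_1 = -4.
Iterating: -1, -4, -15, -54, -189, -648, -2187, so a_6 = -2187.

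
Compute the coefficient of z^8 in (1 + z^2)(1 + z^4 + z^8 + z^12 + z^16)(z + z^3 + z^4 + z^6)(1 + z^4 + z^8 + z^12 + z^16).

3

(1 + z^2) has coefficients 1,0,1 for degrees 0…2.
(1 + z^4 + z^8 + z^12 + z^16) has coefficients 1,0,0,0,1,0,0,0,1 for degrees 0…8.
Multiplying by (z + z^3 + z^4 + z^6) gives running coefficients 0,1,0,1,1,1,1,1,1 for degrees 0…8.
Finally multiplying by (1 + z^4 + z^8 + z^12 + z^16), the product of all factors after the first has coefficients 0,1,0,1,1,2,1,2,2 for degrees 0…8.
[z^8] = 1·2 + 1·1 = 3.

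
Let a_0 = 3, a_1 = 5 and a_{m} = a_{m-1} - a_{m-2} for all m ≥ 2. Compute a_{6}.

The ordinary generating function has denominator 1 - x + x^2.
Iterating the recurrence: a_0,…,a_{6} = 3, 5, 2, -3, -5, -2, 3.

3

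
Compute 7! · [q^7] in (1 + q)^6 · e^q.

37633

The EGF product rule gives c_7 = Σ_{k_1+k_2=7} C(7; k_1,k_2) · ∏ g_i(k_i), where (1+q)^6 gives the falling factorial (6)_k; e^q gives (1)^k.
g_1(k) for k = 0…7: 1, 6, 30, 120, 360, 720, 720, 0.
g_2(k) for k = 0…7: 1, 1, 1, 1, 1, 1, 1, 1.
c_7 = Σ_k C(7,k)·g_1(k)·g_2(7−k) = 1·1·1 + 7·6·1 + 21·30·1 + 35·120·1 + 35·360·1 + 21·720·1 + 7·720·1 = 1 + 42 + 630 + 4200 + 12600 + 15120 + 5040 = 37633.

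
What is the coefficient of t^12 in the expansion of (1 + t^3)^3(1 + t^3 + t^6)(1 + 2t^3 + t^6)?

(1 + t^3)^3 has coefficients 1,0,0,3,0,0,3,0,0,1 for degrees 0…9.
(1 + t^3 + t^6) has coefficients 1,0,0,1,0,0,1,0,0,0,0,0,0 for degrees 0…12.
Finally multiplying by (1 + 2t^3 + t^6), the product of all factors after the first has coefficients 1,0,0,3,0,0,4,0,0,3,0,0,1 for degrees 0…12.
[t^12] = 1·1 + 3·3 + 3·4 + 1·3 = 25.

25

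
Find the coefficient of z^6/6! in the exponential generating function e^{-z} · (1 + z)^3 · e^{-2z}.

405

The EGF product rule gives c_6 = Σ_{k_1+k_2+k_3=6} C(6; k_1,k_2,k_3) · ∏ g_i(k_i), where e^{-z} gives (-1)^k; (1+z)^3 gives the falling factorial (3)_k; e^{-2z} gives (-2)^k.
g_1(k) for k = 0…6: 1, -1, 1, -1, 1, -1, 1.
g_2(k) for k = 0…6: 1, 3, 6, 6, 0, 0, 0.
g_3(k) for k = 0…6: 1, -2, 4, -8, 16, -32, 64.
First combine the last two factors: h(k) = Σ_j C(k,j)·g_2(j)·g_3(k−j) for k = 0…6: 1, 1, -2, -2, 16, -32, -32.
c_6 = Σ_k C(6,k)·g_1(k)·h(6−k) = 1·1·(-32) + 6·(-1)·(-32) + 15·1·16 + 20·(-1)·(-2) + 15·1·(-2) + 6·(-1)·1 + 1·1·1 = −32 + 192 + 240 + 40 − 30 − 6 + 1 = 405.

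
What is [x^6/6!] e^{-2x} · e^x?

The EGF product rule gives c_6 = Σ_{k_1+k_2=6} C(6; k_1,k_2) · ∏ g_i(k_i), where e^{-2x} gives (-2)^k; e^x gives (1)^k.
g_1(k) for k = 0…6: 1, -2, 4, -8, 16, -32, 64.
g_2(k) for k = 0…6: 1, 1, 1, 1, 1, 1, 1.
c_6 = Σ_k C(6,k)·g_1(k)·g_2(6−k) = 1·1·1 + 6·(-2)·1 + 15·4·1 + 20·(-8)·1 + 15·16·1 + 6·(-32)·1 + 1·64·1 = 1 − 12 + 60 − 160 + 240 − 192 + 64 = 1.

1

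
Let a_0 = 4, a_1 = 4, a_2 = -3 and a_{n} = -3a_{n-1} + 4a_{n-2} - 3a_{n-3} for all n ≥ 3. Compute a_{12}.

-5248752

The ordinary generating function has denominator 1 + 3q - 4q^2 + 3q^3.
Iterating the recurrence: a_0,…,a_{12} = 4, 4, -3, 13, -63, 250, -1041, 4312, -17850, 73921, -306099, 1267531, -5248752.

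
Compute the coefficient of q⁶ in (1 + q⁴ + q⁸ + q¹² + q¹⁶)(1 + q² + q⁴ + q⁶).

(1 + q⁴ + q⁸ + q¹² + q¹⁶) has coefficients 1,0,0,0,1,0,0 for degrees 0…6.
(1 + q² + q⁴ + q⁶) has coefficients 1,0,1,0,1,0,1 for degrees 0…6.
[q⁶] = 1·1 + 1·1 = 2.

2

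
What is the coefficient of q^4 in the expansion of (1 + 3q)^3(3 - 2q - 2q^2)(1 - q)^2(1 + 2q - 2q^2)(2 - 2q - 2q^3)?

-392

(1 + 3q)^3 has coefficients 1,9,27,27 for degrees 0…3.
(3 - 2q - 2q^2) has coefficients 3,-2,-2,0,0 for degrees 0…4.
Multiplying by (1 - q)^2 gives running coefficients 3,-8,5,2,-2 for degrees 0…4.
Multiplying by (1 + 2q - 2q^2) gives running coefficients 3,-2,-17,28,-8 for degrees 0…4.
Finally multiplying by (2 - 2q - 2q^3), the product of all factors after the first has coefficients 6,-10,-30,84,-68 for degrees 0…4.
[q^4] = 1·(-68) + 9·84 + 27·(-30) + 27·(-10) = -392.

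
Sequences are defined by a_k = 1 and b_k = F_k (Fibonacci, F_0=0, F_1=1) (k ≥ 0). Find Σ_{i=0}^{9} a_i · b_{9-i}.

The convolution is the t^9 coefficient of A(t)B(t).
Σ = 1·34 + 1·21 + 1·13 + 1·8 + 1·5 + 1·3 + 1·2 + 1·1 + 1·1 + 1·0 = 88.

88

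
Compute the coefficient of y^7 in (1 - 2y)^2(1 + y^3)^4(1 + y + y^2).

(1 - 2y)^2 has coefficients 1,-4,4 for degrees 0…2.
(1 + y^3)^4 has coefficients 1,0,0,4,0,0,6,0 for degrees 0…7.
Finally multiplying by (1 + y + y^2), the product of all factors after the first has coefficients 1,1,1,4,4,4,6,6 for degrees 0…7.
[y^7] = 1·6 − 4·6 + 4·4 = -2.

-2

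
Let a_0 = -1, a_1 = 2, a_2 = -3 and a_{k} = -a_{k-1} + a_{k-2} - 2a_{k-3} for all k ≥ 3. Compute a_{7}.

110

The ordinary generating function has denominator 1 + y - y^2 + 2y^3.
Iterating the recurrence: a_0,…,a_{7} = -1, 2, -3, 7, -14, 27, -55, 110.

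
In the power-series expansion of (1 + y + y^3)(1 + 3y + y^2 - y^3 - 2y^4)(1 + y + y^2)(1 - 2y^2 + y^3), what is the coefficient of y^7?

1

(1 + y + y^3) has coefficients 1,1,0,1 for degrees 0…3.
(1 + 3y + y^2 - y^3 - 2y^4) has coefficients 1,3,1,-1,-2,0,0,0 for degrees 0…7.
Multiplying by (1 + y + y^2) gives running coefficients 1,4,5,3,-2,-3,-2,0 for degrees 0…7.
Finally multiplying by (1 - 2y^2 + y^3), the product of all factors after the first has coefficients 1,4,3,-4,-8,-4,5,4 for degrees 0…7.
[y^7] = 1·4 + 1·5 + 1·(-8) = 1.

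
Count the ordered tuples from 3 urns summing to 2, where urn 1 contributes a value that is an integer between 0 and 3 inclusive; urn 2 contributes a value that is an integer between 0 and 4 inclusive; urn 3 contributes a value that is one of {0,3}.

The generating function for the choices is (1 + y + y² + y³)·(1 + y + y² + y³ + y⁴)·(1 + y³); the count is [y²].
(1 + y + y² + y³) has coefficients 1,1,1 for degrees 0…2.
(1 + y + y² + y³ + y⁴) has coefficients 1,1,1 for degrees 0…2.
Finally multiplying by (1 + y³), the product of all factors after the first has coefficients 1,1,1 for degrees 0…2.
[y²] = 1·1 + 1·1 + 1·1 = 3.

3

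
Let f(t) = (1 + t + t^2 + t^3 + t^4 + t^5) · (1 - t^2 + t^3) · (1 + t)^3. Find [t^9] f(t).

3

(1 + t + t^2 + t^3 + t^4 + t^5) has coefficients 1,1,1,1,1,1 for degrees 0…5.
(1 - t^2 + t^3) has coefficients 1,0,-1,1,0,0,0,0,0,0 for degrees 0…9.
Finally multiplying by (1 + t)^3, the product of all factors after the first has coefficients 1,3,2,-1,0,2,1,0,0,0 for degrees 0…9.
[t^9] = 1·0 + 1·0 + 1·0 + 1·1 + 1·2 + 1·0 = 3.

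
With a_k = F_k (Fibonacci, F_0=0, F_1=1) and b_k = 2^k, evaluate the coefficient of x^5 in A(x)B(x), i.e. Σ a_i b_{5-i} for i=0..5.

Write out a_i and b_{5-i} for i = 0,…,5 and sum the products.
Σ = 0·32 + 1·16 + 1·8 + 2·4 + 3·2 + 5·1 = 43.

43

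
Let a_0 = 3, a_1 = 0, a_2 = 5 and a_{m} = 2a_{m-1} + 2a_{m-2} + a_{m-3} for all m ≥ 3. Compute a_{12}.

149891

The ordinary generating function has denominator 1 - 2x - 2x^2 - x^3.
Iterating the recurrence: a_0,…,a_{12} = 3, 0, 5, 13, 36, 103, 291, 824, 2333, 6605, 18700, 52943, 149891.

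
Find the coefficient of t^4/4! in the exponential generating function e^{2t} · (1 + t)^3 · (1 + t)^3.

The EGF product rule gives c_4 = Σ_{k_1+k_2+k_3=4} C(4; k_1,k_2,k_3) · ∏ g_i(k_i), where e^{2t} gives (2)^k; (1+t)^3 gives the falling factorial (3)_k; (1+t)^3 gives the falling factorial (3)_k.
g_1(k) for k = 0…4: 1, 2, 4, 8, 16.
g_2(k) for k = 0…4: 1, 3, 6, 6, 0.
g_3(k) for k = 0…4: 1, 3, 6, 6, 0.
First combine the last two factors: h(k) = Σ_j C(k,j)·g_2(j)·g_3(k−j) for k = 0…4: 1, 6, 30, 120, 360.
c_4 = Σ_k C(4,k)·g_1(k)·h(4−k) = 1·1·360 + 4·2·120 + 6·4·30 + 4·8·6 + 1·16·1 = 360 + 960 + 720 + 192 + 16 = 2248.

2248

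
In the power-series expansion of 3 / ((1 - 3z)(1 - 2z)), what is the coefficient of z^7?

18915

Partial fractions give a closed form: a_n = (9)·3^n + (-6)·2^n.
At n = 7: a_7 = 18915.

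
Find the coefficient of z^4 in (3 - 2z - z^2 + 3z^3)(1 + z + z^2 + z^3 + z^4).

3

(3 - 2z - z^2 + 3z^3) has coefficients 3,-2,-1,3 for degrees 0…3.
(1 + z + z^2 + z^3 + z^4) has coefficients 1,1,1,1,1 for degrees 0…4.
[z^4] = 3·1 − 2·1 − 1·1 + 3·1 = 3.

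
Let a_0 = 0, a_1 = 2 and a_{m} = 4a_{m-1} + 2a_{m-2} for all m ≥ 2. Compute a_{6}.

The ordinary generating function has denominator 1 - 4z - 2z^2.
Iterating the recurrence: a_0,…,a_{6} = 0, 2, 8, 36, 160, 712, 3168.

3168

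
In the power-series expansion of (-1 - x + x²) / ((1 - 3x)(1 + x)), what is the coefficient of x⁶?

The denominator gives the recurrence a_n = 2a_(n−1) + 3a_(n−2) for n ≥ 3; the numerator fixes a_0 = -1, a_1 = -3, a_2 = -8.
Iterating: -1, -3, -8, -25, -74, -223, -668, so a_6 = -668.

-668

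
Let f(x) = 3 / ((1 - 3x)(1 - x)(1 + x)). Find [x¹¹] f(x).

597870

Partial fractions give a closed form: a_n = (27/8)·3^n + (-3/4)·1^n + (3/8)·(-1)^n.
At n = 11: a_11 = 597870.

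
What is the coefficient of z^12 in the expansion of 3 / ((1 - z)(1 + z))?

3

Partial fractions give a closed form: a_n = (3/2)·1^n + (3/2)·(-1)^n.
At n = 12: a_12 = 3.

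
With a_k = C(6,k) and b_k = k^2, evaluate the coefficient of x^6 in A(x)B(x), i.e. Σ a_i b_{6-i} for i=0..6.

672

This is [x^6] in the product of the two ordinary generating functions.
Σ = 1·36 + 6·25 + 15·16 + 20·9 + 15·4 + 6·1 + 1·0 = 672.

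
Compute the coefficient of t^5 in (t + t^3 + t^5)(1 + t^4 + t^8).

2

(t + t^3 + t^5) has coefficients 0,1,0,1,0,1 for degrees 0…5.
(1 + t^4 + t^8) has coefficients 1,0,0,0,1,0 for degrees 0…5.
[t^5] = 1·1 + 1·0 + 1·1 = 2.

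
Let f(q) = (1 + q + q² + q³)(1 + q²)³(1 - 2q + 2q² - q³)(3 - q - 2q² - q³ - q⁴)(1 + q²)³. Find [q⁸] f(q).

-6

(1 + q + q² + q³) has coefficients 1,1,1,1 for degrees 0…3.
(1 + q²)³ has coefficients 1,0,3,0,3,0,1,0,0 for degrees 0…8.
Multiplying by (1 - 2q + 2q² - q³) gives running coefficients 1,-2,5,-7,9,-9,7,-5,2 for degrees 0…8.
Multiplying by (3 - q - 2q² - q³ - q⁴) gives running coefficients 3,-7,15,-23,25,-25,14,-6,-3 for degrees 0…8.
Finally multiplying by (1 + q²)³, the product of all factors after the first has coefficients 3,-7,24,-44,79,-115,137,-157,129 for degrees 0…8.
[q⁸] = 1·129 + 1·(-157) + 1·137 + 1·(-115) = -6.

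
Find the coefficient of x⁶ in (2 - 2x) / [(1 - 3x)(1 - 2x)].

Partial fractions give a closed form: a_n = (4)·3^n + (-2)·2^n.
At n = 6: a_6 = 2788.

2788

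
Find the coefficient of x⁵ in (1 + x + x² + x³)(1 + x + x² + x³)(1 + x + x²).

(1 + x + x² + x³) has coefficients 1,1,1,1 for degrees 0…3.
(1 + x + x² + x³) has coefficients 1,1,1,1,0,0 for degrees 0…5.
Finally multiplying by (1 + x + x²), the product of all factors after the first has coefficients 1,2,3,3,2,1 for degrees 0…5.
[x⁵] = 1·1 + 1·2 + 1·3 + 1·3 = 9.

9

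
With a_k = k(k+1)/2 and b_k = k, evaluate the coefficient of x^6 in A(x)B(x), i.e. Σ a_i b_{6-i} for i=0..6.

70

This is [x^6] in the product of the two ordinary generating functions.
Σ = 0·6 + 1·5 + 3·4 + 6·3 + 10·2 + 15·1 + 21·0 = 70.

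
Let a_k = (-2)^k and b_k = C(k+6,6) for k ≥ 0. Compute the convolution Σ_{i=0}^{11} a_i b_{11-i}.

Write out a_i and b_{11-i} for i = 0,…,11 and sum the products.
Σ = 1·12376 − 2·8008 + 4·5005 − 8·3003 + 16·1716 − 32·924 + 64·462 − 128·210 + 256·84 − 512·28 + 1024·7 − 2048·1 = 5220.

5220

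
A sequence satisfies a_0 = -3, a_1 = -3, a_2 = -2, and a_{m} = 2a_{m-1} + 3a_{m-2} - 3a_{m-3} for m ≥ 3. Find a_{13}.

The ordinary generating function has denominator 1 - 2q - 3q^2 + 3q^3.
Iterating the recurrence: a_0,…,a_{13} = -3, -3, -2, -4, -5, -16, -35, -103, -263, -730, -1940, -5281, -14192, -38407.

-38407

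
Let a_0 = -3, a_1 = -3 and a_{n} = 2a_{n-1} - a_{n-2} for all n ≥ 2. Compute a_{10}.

-3

The ordinary generating function has denominator 1 - 2t + t^2.
Iterating the recurrence: a_0,…,a_{10} = -3, -3, -3, -3, -3, -3, -3, -3, -3, -3, -3.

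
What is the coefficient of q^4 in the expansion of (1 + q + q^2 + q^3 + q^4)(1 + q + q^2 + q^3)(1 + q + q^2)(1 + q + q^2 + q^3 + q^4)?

30

(1 + q + q^2 + q^3 + q^4) has coefficients 1,1,1,1,1 for degrees 0…4.
(1 + q + q^2 + q^3) has coefficients 1,1,1,1,0 for degrees 0…4.
Multiplying by (1 + q + q^2) gives running coefficients 1,2,3,3,2 for degrees 0…4.
Finally multiplying by (1 + q + q^2 + q^3 + q^4), the product of all factors after the first has coefficients 1,3,6,9,11 for degrees 0…4.
[q^4] = 1·11 + 1·9 + 1·6 + 1·3 + 1·1 = 30.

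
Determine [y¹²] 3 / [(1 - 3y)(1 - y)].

Partial fractions give a closed form: a_n = (9/2)·3^n + (-3/2)·1^n.
At n = 12: a_12 = 2391483.

2391483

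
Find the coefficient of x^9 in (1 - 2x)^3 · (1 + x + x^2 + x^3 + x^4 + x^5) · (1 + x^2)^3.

8

(1 - 2x)^3 has coefficients 1,-6,12,-8 for degrees 0…3.
(1 + x + x^2 + x^3 + x^4 + x^5) has coefficients 1,1,1,1,1,1,0,0,0,0 for degrees 0…9.
Finally multiplying by (1 + x^2)^3, the product of all factors after the first has coefficients 1,1,4,4,7,7,7,7,4,4 for degrees 0…9.
[x^9] = 1·4 − 6·4 + 12·7 − 8·7 = 8.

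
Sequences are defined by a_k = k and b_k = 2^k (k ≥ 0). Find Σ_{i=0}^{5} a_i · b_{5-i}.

57

The convolution is the t^5 coefficient of A(t)B(t).
Σ = 0·32 + 1·16 + 2·8 + 3·4 + 4·2 + 5·1 = 57.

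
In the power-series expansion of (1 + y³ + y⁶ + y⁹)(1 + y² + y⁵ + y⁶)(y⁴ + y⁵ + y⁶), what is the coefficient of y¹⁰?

4

(1 + y³ + y⁶ + y⁹) has coefficients 1,0,0,1,0,0,1,0,0,1 for degrees 0…9.
(1 + y² + y⁵ + y⁶) has coefficients 1,0,1,0,0,1,1,0,0,0,0 for degrees 0…10.
Finally multiplying by (y⁴ + y⁵ + y⁶), the product of all factors after the first has coefficients 0,0,0,0,1,1,2,1,1,1,2 for degrees 0…10.
[y¹⁰] = 1·2 + 1·1 + 1·1 + 1·0 = 4.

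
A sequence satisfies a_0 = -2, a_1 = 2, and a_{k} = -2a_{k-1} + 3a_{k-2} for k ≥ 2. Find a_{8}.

The ordinary generating function has denominator 1 + 2t - 3t^2.
Iterating the recurrence: a_0,…,a_{8} = -2, 2, -10, 26, -82, 242, -730, 2186, -6562.

-6562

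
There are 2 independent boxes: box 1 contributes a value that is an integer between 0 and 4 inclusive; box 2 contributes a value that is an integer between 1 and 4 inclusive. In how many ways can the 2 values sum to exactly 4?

The generating function for the choices is (1 + x + x^2 + x^3 + x^4)·(x + x^2 + x^3 + x^4); the count is [x^4].
(1 + x + x^2 + x^3 + x^4) has coefficients 1,1,1,1,1 for degrees 0…4.
(x + x^2 + x^3 + x^4) has coefficients 0,1,1,1,1 for degrees 0…4.
[x^4] = 1·1 + 1·1 + 1·1 + 1·1 + 1·0 = 4.

4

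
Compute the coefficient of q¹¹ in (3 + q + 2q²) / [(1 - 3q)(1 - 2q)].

1873184

The denominator gives the recurrence a_n = 5a_(n−1) − 6a_(n−2) for n ≥ 3; the numerator fixes a_0 = 3, a_1 = 16, a_2 = 64.
Iterating: 3, 16, 64, 224, 736, 2336, 7264, 22304, 67936, 205856, 621664, 1873184, so a_11 = 1873184.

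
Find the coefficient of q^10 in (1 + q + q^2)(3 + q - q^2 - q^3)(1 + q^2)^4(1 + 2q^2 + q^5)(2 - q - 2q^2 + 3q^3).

(1 + q + q^2) has coefficients 1,1,1 for degrees 0…2.
(3 + q - q^2 - q^3) has coefficients 3,1,-1,-1,0,0,0,0,0,0,0 for degrees 0…10.
Multiplying by (1 + q^2)^4 gives running coefficients 3,1,11,3,14,2,6,-2,-1,-3,-1 for degrees 0…10.
Multiplying by (1 + 2q^2 + q^5) gives running coefficients 3,1,17,5,36,11,35,13,14,7,-1 for degrees 0…10.
Finally multiplying by (2 - q - 2q^2 + 3q^3), the product of all factors after the first has coefficients 6,-1,27,0,36,27,2,77,-22,79,2 for degrees 0…10.
[q^10] = 1·2 + 1·79 + 1·(-22) = 59.

59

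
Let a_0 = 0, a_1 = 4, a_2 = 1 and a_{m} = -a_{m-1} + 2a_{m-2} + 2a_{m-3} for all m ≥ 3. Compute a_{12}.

63

The ordinary generating function has denominator 1 + y - 2y^2 - 2y^3.
Iterating the recurrence: a_0,…,a_{12} = 0, 4, 1, 7, 3, 13, 7, 25, 15, 49, 31, 97, 63.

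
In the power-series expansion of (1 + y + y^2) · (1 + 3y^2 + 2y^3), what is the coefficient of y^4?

5

(1 + y + y^2) has coefficients 1,1,1 for degrees 0…2.
(1 + 3y^2 + 2y^3) has coefficients 1,0,3,2,0 for degrees 0…4.
[y^4] = 1·0 + 1·2 + 1·3 = 5.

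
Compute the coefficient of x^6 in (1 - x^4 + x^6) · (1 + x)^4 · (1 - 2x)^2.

11

(1 - x^4 + x^6) has coefficients 1,0,0,0,-1,0,1 for degrees 0…6.
(1 + x)^4 has coefficients 1,4,6,4,1,0,0 for degrees 0…6.
Finally multiplying by (1 - 2x)^2, the product of all factors after the first has coefficients 1,0,-6,-4,9,12,4 for degrees 0…6.
[x^6] = 1·4 − 1·(-6) + 1·1 = 11.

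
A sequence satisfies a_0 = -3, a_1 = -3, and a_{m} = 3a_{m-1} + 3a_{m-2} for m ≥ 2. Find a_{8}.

-50058

The ordinary generating function has denominator 1 - 3z - 3z^2.
Iterating the recurrence: a_0,…,a_{8} = -3, -3, -18, -63, -243, -918, -3483, -13203, -50058.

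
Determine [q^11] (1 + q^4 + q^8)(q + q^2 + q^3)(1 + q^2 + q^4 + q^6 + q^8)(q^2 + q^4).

(1 + q^4 + q^8) has coefficients 1,0,0,0,1,0,0,0,1 for degrees 0…8.
(q + q^2 + q^3) has coefficients 0,1,1,1,0,0,0,0,0,0,0,0 for degrees 0…11.
Multiplying by (1 + q^2 + q^4 + q^6 + q^8) gives running coefficients 0,1,1,2,1,2,1,2,1,2,1,1 for degrees 0…11.
Finally multiplying by (q^2 + q^4), the product of all factors after the first has coefficients 0,0,0,1,1,3,2,4,2,4,2,4 for degrees 0…11.
[q^11] = 1·4 + 1·4 + 1·1 = 9.

9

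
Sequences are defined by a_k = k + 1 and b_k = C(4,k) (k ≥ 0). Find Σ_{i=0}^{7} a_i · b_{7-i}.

This is [x^7] in the product of the two ordinary generating functions.
Σ = 1·0 + 2·0 + 3·0 + 4·1 + 5·4 + 6·6 + 7·4 + 8·1 = 96.

96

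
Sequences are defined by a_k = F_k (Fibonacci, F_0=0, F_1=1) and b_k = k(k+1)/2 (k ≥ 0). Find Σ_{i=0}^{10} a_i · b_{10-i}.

530

The convolution is the x^10 coefficient of A(x)B(x).
Σ = 0·55 + 1·45 + 1·36 + 2·28 + 3·21 + 5·15 + 8·10 + 13·6 + 21·3 + 34·1 + 55·0 = 530.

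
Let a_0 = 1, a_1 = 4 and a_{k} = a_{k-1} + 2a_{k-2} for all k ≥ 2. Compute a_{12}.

6826

The ordinary generating function has denominator 1 - z - 2z^2.
Iterating the recurrence: a_0,…,a_{12} = 1, 4, 6, 14, 26, 54, 106, 214, 426, 854, 1706, 3414, 6826.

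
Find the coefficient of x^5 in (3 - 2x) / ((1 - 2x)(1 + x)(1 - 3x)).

Partial fractions give a closed form: a_n = (-8/3)·2^n + (5/12)·(-1)^n + (21/4)·3^n.
At n = 5: a_5 = 1190.

1190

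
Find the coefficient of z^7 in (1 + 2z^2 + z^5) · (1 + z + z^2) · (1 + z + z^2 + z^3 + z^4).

(1 + 2z^2 + z^5) has coefficients 1,0,2,0,0,1 for degrees 0…5.
(1 + z + z^2) has coefficients 1,1,1,0,0,0,0,0 for degrees 0…7.
Finally multiplying by (1 + z + z^2 + z^3 + z^4), the product of all factors after the first has coefficients 1,2,3,3,3,2,1,0 for degrees 0…7.
[z^7] = 1·0 + 2·2 + 1·3 = 7.

7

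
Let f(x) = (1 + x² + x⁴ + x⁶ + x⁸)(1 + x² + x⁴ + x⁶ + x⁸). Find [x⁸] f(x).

5

(1 + x² + x⁴ + x⁶ + x⁸) has coefficients 1,0,1,0,1,0,1,0,1 for degrees 0…8.
(1 + x² + x⁴ + x⁶ + x⁸) has coefficients 1,0,1,0,1,0,1,0,1 for degrees 0…8.
[x⁸] = 1·1 + 1·1 + 1·1 + 1·1 + 1·1 = 5.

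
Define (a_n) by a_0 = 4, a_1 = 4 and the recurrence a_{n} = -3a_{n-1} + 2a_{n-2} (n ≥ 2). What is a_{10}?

-139684

The ordinary generating function has denominator 1 + 3t - 2t^2.
Iterating the recurrence: a_0,…,a_{10} = 4, 4, -4, 20, -68, 244, -868, 3092, -11012, 39220, -139684.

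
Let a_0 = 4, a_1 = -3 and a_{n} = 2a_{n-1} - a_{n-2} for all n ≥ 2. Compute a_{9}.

-59

The ordinary generating function has denominator 1 - 2q + q^2.
Iterating the recurrence: a_0,…,a_{9} = 4, -3, -10, -17, -24, -31, -38, -45, -52, -59.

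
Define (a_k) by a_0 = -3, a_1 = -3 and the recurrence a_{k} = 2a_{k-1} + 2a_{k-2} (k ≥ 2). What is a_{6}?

The ordinary generating function has denominator 1 - 2y - 2y^2.
Iterating the recurrence: a_0,…,a_{6} = -3, -3, -12, -30, -84, -228, -624.

-624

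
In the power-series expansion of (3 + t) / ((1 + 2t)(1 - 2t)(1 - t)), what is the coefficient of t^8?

1108

Partial fractions give a closed form: a_n = (5/6)·(-2)^n + (7/2)·2^n + (-4/3)·1^n.
At n = 8: a_8 = 1108.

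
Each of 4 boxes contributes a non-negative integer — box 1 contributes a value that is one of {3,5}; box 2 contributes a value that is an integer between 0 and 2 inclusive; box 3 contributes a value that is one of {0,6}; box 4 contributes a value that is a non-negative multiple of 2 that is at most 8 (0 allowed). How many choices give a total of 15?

5

The generating function for the choices is (q^3 + q^5)·(1 + q + q^2)·(1 + q^6)·(1 + q^2 + q^4 + q^6 + q^8); the count is [q^15].
(q^3 + q^5) has coefficients 0,0,0,1,0,1 for degrees 0…5.
(1 + q + q^2) has coefficients 1,1,1,0,0,0,0,0,0,0,0,0,0,0,0,0 for degrees 0…15.
Multiplying by (1 + q^6) gives running coefficients 1,1,1,0,0,0,1,1,1,0,0,0,0,0,0,0 for degrees 0…15.
Finally multiplying by (1 + q^2 + q^4 + q^6 + q^8), the product of all factors after the first has coefficients 1,1,2,1,2,1,3,2,4,2,3,1,2,1,2,1 for degrees 0…15.
[q^15] = 1·2 + 1·3 = 5.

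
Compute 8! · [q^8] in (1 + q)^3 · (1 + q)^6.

The EGF product rule gives c_8 = Σ_{k_1+k_2=8} C(8; k_1,k_2) · ∏ g_i(k_i), where (1+q)^3 gives the falling factorial (3)_k; (1+q)^6 gives the falling factorial (6)_k.
g_1(k) for k = 0…8: 1, 3, 6, 6, 0, 0, 0, 0, 0.
g_2(k) for k = 0…8: 1, 6, 30, 120, 360, 720, 720, 0, 0.
c_8 = Σ_k C(8,k)·g_1(k)·g_2(8−k) = 28·6·720 + 56·6·720 = 120960 + 241920 = 362880.

362880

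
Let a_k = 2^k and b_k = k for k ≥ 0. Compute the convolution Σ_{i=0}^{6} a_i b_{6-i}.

120

Write out a_i and b_{6-i} for i = 0,…,6 and sum the products.
Σ = 1·6 + 2·5 + 4·4 + 8·3 + 16·2 + 32·1 + 64·0 = 120.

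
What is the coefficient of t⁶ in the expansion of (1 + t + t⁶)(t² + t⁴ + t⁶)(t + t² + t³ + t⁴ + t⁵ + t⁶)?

4

(1 + t + t⁶) has coefficients 1,1,0,0,0,0,1 for degrees 0…6.
(t² + t⁴ + t⁶) has coefficients 0,0,1,0,1,0,1 for degrees 0…6.
Finally multiplying by (t + t² + t³ + t⁴ + t⁵ + t⁶), the product of all factors after the first has coefficients 0,0,0,1,1,2,2 for degrees 0…6.
[t⁶] = 1·2 + 1·2 + 1·0 = 4.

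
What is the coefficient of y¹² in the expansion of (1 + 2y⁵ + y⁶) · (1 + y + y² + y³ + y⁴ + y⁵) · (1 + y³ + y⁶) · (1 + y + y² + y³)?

(1 + 2y⁵ + y⁶) has coefficients 1,0,0,0,0,2,1 for degrees 0…6.
(1 + y + y² + y³ + y⁴ + y⁵) has coefficients 1,1,1,1,1,1,0,0,0,0,0,0,0 for degrees 0…12.
Multiplying by (1 + y³ + y⁶) gives running coefficients 1,1,1,2,2,2,2,2,2,1,1,1,0 for degrees 0…12.
Finally multiplying by (1 + y + y² + y³), the product of all factors after the first has coefficients 1,2,3,5,6,7,8,8,8,7,6,5,3 for degrees 0…12.
[y¹²] = 1·3 + 2·8 + 1·8 = 27.

27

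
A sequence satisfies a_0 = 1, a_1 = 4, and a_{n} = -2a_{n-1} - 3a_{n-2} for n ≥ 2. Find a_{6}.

The ordinary generating function has denominator 1 + 2t + 3t^2.
Iterating the recurrence: a_0,…,a_{6} = 1, 4, -11, 10, 13, -56, 73.

73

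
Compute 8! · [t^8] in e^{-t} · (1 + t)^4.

641

The EGF product rule gives c_8 = Σ_{k_1+k_2=8} C(8; k_1,k_2) · ∏ g_i(k_i), where e^{-t} gives (-1)^k; (1+t)^4 gives the falling factorial (4)_k.
g_1(k) for k = 0…8: 1, -1, 1, -1, 1, -1, 1, -1, 1.
g_2(k) for k = 0…8: 1, 4, 12, 24, 24, 0, 0, 0, 0.
c_8 = Σ_k C(8,k)·g_1(k)·g_2(8−k) = 70·1·24 + 56·(-1)·24 + 28·1·12 + 8·(-1)·4 + 1·1·1 = 1680 − 1344 + 336 − 32 + 1 = 641.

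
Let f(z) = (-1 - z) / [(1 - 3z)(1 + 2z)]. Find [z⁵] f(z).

Partial fractions give a closed form: a_n = (-4/5)·3^n + (-1/5)·(-2)^n.
At n = 5: a_5 = -188.

-188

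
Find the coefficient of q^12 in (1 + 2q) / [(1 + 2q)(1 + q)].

Partial fractions give a closed form: a_n = (1)·(-1)^n.
At n = 12: a_12 = 1.

1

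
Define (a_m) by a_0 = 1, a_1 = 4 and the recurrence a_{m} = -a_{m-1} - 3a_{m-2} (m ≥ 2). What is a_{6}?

The ordinary generating function has denominator 1 + q + 3q^2.
Iterating the recurrence: a_0,…,a_{6} = 1, 4, -7, -5, 26, -11, -67.

-67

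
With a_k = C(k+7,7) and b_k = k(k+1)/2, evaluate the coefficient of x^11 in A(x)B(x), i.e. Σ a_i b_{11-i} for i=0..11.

184756

Write out a_i and b_{11-i} for i = 0,…,11 and sum the products.
Σ = 1·66 + 8·55 + 36·45 + 120·36 + 330·28 + 792·21 + 1716·15 + 3432·10 + 6435·6 + 11440·3 + 19448·1 + 31824·0 = 184756.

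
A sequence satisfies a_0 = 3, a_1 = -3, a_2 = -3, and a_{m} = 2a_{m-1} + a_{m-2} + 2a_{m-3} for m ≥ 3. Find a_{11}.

The ordinary generating function has denominator 1 - 2x - x^2 - 2x^3.
Iterating the recurrence: a_0,…,a_{11} = 3, -3, -3, -3, -15, -39, -99, -267, -711, -1887, -5019, -13347.

-13347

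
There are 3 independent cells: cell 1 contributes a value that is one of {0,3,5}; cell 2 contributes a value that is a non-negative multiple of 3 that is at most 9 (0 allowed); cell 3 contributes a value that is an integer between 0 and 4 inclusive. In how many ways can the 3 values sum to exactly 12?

5

The generating function for the choices is (1 + z³ + z⁵)·(1 + z³ + z⁶ + z⁹)·(1 + z + z² + z³ + z⁴); the count is [z¹²].
(1 + z³ + z⁵) has coefficients 1,0,0,1,0,1 for degrees 0…5.
(1 + z³ + z⁶ + z⁹) has coefficients 1,0,0,1,0,0,1,0,0,1,0,0,0 for degrees 0…12.
Finally multiplying by (1 + z + z² + z³ + z⁴), the product of all factors after the first has coefficients 1,1,1,2,2,1,2,2,1,2,2,1,1 for degrees 0…12.
[z¹²] = 1·1 + 1·2 + 1·2 = 5.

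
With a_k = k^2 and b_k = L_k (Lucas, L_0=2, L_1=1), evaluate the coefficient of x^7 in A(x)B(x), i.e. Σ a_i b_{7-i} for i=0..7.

398

Write out a_i and b_{7-i} for i = 0,…,7 and sum the products.
Σ = 0·29 + 1·18 + 4·11 + 9·7 + 16·4 + 25·3 + 36·1 + 49·2 = 398.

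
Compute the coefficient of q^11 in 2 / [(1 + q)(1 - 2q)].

Partial fractions give a closed form: a_n = (2/3)·(-1)^n + (4/3)·2^n.
At n = 11: a_11 = 2730.

2730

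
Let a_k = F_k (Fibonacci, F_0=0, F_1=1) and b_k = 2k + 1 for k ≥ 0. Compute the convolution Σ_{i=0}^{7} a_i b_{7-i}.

125

Write out a_i and b_{7-i} for i = 0,…,7 and sum the products.
Σ = 0·15 + 1·13 + 1·11 + 2·9 + 3·7 + 5·5 + 8·3 + 13·1 = 125.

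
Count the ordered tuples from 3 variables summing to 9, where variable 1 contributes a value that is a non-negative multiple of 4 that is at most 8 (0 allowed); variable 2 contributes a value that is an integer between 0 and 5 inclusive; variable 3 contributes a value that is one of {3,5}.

The generating function for the choices is (1 + t^4 + t^8)·(1 + t + t^2 + t^3 + t^4 + t^5)·(t^3 + t^5); the count is [t^9].
(1 + t^4 + t^8) has coefficients 1,0,0,0,1,0,0,0,1 for degrees 0…8.
(1 + t + t^2 + t^3 + t^4 + t^5) has coefficients 1,1,1,1,1,1,0,0,0,0 for degrees 0…9.
Finally multiplying by (t^3 + t^5), the product of all factors after the first has coefficients 0,0,0,1,1,2,2,2,2,1 for degrees 0…9.
[t^9] = 1·1 + 1·2 + 1·0 = 3.

3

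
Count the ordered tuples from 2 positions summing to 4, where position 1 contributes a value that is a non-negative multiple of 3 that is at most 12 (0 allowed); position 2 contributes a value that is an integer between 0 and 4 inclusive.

2

The generating function for the choices is (1 + y^3 + y^6 + y^9 + y^12)·(1 + y + y^2 + y^3 + y^4); the count is [y^4].
(1 + y^3 + y^6 + y^9 + y^12) has coefficients 1,0,0,1,0 for degrees 0…4.
(1 + y + y^2 + y^3 + y^4) has coefficients 1,1,1,1,1 for degrees 0…4.
[y^4] = 1·1 + 1·1 = 2.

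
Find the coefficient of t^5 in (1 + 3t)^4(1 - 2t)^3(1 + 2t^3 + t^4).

(1 + 3t)^4 has coefficients 1,12,54,108,81 for degrees 0…4.
(1 - 2t)^3 has coefficients 1,-6,12,-8,0,0 for degrees 0…5.
Finally multiplying by (1 + 2t^3 + t^4), the product of all factors after the first has coefficients 1,-6,12,-6,-11,18 for degrees 0…5.
[t^5] = 1·18 + 12·(-11) + 54·(-6) + 108·12 + 81·(-6) = 372.

372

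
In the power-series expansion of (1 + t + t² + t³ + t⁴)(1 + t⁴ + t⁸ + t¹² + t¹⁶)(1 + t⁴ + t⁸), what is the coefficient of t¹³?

3

(1 + t + t² + t³ + t⁴) has coefficients 1,1,1,1,1 for degrees 0…4.
(1 + t⁴ + t⁸ + t¹² + t¹⁶) has coefficients 1,0,0,0,1,0,0,0,1,0,0,0,1,0 for degrees 0…13.
Finally multiplying by (1 + t⁴ + t⁸), the product of all factors after the first has coefficients 1,0,0,0,2,0,0,0,3,0,0,0,3,0 for degrees 0…13.
[t¹³] = 1·0 + 1·3 + 1·0 + 1·0 + 1·0 = 3.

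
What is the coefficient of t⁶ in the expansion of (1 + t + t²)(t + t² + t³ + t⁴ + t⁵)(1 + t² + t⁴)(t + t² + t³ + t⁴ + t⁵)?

19

(1 + t + t²) has coefficients 1,1,1 for degrees 0…2.
(t + t² + t³ + t⁴ + t⁵) has coefficients 0,1,1,1,1,1,0 for degrees 0…6.
Multiplying by (1 + t² + t⁴) gives running coefficients 0,1,1,2,2,3,2 for degrees 0…6.
Finally multiplying by (t + t² + t³ + t⁴ + t⁵), the product of all factors after the first has coefficients 0,0,1,2,4,6,9 for degrees 0…6.
[t⁶] = 1·9 + 1·6 + 1·4 = 19.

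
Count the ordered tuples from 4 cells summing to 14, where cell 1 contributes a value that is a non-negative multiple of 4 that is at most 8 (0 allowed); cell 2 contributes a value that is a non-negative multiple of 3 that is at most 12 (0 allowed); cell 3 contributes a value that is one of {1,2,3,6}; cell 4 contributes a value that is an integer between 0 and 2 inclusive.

12

The generating function for the choices is (1 + z^4 + z^8)·(1 + z^3 + z^6 + z^9 + z^12)·(z + z^2 + z^3 + z^6)·(1 + z + z^2); the count is [z^14].
(1 + z^4 + z^8) has coefficients 1,0,0,0,1,0,0,0,1 for degrees 0…8.
(1 + z^3 + z^6 + z^9 + z^12) has coefficients 1,0,0,1,0,0,1,0,0,1,0,0,1,0,0 for degrees 0…14.
Multiplying by (z + z^2 + z^3 + z^6) gives running coefficients 0,1,1,1,1,1,2,1,1,2,1,1,2,1,1 for degrees 0…14.
Finally multiplying by (1 + z + z^2), the product of all factors after the first has coefficients 0,1,2,3,3,3,4,4,4,4,4,4,4,4,4 for degrees 0…14.
[z^14] = 1·4 + 1·4 + 1·4 = 12.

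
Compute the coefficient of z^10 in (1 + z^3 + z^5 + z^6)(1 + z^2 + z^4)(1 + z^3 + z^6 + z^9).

4

(1 + z^3 + z^5 + z^6) has coefficients 1,0,0,1,0,1,1 for degrees 0…6.
(1 + z^2 + z^4) has coefficients 1,0,1,0,1,0,0,0,0,0,0 for degrees 0…10.
Finally multiplying by (1 + z^3 + z^6 + z^9), the product of all factors after the first has coefficients 1,0,1,1,1,1,1,1,1,1,1 for degrees 0…10.
[z^10] = 1·1 + 1·1 + 1·1 + 1·1 = 4.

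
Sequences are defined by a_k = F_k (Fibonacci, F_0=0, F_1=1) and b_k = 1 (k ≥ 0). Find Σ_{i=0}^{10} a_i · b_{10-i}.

The convolution is the x^10 coefficient of A(x)B(x).
Σ = 0·1 + 1·1 + 1·1 + 2·1 + 3·1 + 5·1 + 8·1 + 13·1 + 21·1 + 34·1 + 55·1 = 143.

143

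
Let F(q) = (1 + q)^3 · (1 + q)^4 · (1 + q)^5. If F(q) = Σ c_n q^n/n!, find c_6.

665280

The EGF product rule gives c_6 = Σ_{k_1+k_2+k_3=6} C(6; k_1,k_2,k_3) · ∏ g_i(k_i), where (1+q)^3 gives the falling factorial (3)_k; (1+q)^4 gives the falling factorial (4)_k; (1+q)^5 gives the falling factorial (5)_k.
g_1(k) for k = 0…6: 1, 3, 6, 6, 0, 0, 0.
g_2(k) for k = 0…6: 1, 4, 12, 24, 24, 0, 0.
g_3(k) for k = 0…6: 1, 5, 20, 60, 120, 120, 0.
First combine the last two factors: h(k) = Σ_j C(k,j)·g_2(j)·g_3(k−j) for k = 0…6: 1, 9, 72, 504, 3024, 15120, 60480.
c_6 = Σ_k C(6,k)·g_1(k)·h(6−k) = 1·1·60480 + 6·3·15120 + 15·6·3024 + 20·6·504 = 60480 + 272160 + 272160 + 60480 = 665280.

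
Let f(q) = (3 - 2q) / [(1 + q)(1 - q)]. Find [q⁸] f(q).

3

Partial fractions give a closed form: a_n = (5/2)·(-1)^n + (1/2)·1^n.
At n = 8: a_8 = 3.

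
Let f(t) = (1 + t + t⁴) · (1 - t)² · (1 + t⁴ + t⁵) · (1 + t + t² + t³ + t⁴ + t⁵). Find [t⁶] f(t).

(1 + t + t⁴) has coefficients 1,1,0,0,1 for degrees 0…4.
(1 - t)² has coefficients 1,-2,1,0,0,0,0 for degrees 0…6.
Multiplying by (1 + t⁴ + t⁵) gives running coefficients 1,-2,1,0,1,-1,-1 for degrees 0…6.
Finally multiplying by (1 + t + t² + t³ + t⁴ + t⁵), the product of all factors after the first has coefficients 1,-1,0,0,1,0,-2 for degrees 0…6.
[t⁶] = 1·(-2) + 1·0 + 1·0 = -2.

-2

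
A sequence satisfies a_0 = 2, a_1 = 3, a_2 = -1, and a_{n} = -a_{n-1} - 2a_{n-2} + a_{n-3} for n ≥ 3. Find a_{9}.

The ordinary generating function has denominator 1 + q + 2q^2 - q^3.
Iterating the recurrence: a_0,…,a_{9} = 2, 3, -1, -3, 8, -3, -16, 30, -1, -75.

-75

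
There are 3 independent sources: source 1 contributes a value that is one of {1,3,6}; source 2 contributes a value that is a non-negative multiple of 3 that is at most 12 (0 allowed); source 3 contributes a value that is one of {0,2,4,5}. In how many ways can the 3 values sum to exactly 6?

The generating function for the choices is (y + y³ + y⁶)·(1 + y³ + y⁶ + y⁹ + y¹²)·(1 + y² + y⁴ + y⁵); the count is [y⁶].
(y + y³ + y⁶) has coefficients 0,1,0,1,0,0,1 for degrees 0…6.
(1 + y³ + y⁶ + y⁹ + y¹²) has coefficients 1,0,0,1,0,0,1 for degrees 0…6.
Finally multiplying by (1 + y² + y⁴ + y⁵), the product of all factors after the first has coefficients 1,0,1,1,1,2,1 for degrees 0…6.
[y⁶] = 1·2 + 1·1 + 1·1 = 4.

4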